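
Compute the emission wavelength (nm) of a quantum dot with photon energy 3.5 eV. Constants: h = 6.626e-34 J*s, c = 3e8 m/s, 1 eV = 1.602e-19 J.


Convert energy: E = 3.5 eV = 3.5 * 1.602e-19 = 5.607e-19 J
lambda = h*c / E = 6.626e-34 * 3e8 / 5.607e-19
lambda = 3.54521e-07 m = 354.5 nm

354.5


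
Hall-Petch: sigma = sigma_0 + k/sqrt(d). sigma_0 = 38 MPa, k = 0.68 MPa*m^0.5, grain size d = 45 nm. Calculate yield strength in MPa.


d = 45 nm = 4.5e-08 m
sqrt(d) = 0.000212132
Hall-Petch contribution = k / sqrt(d) = 0.68 / 0.000212132 = 3205.6 MPa
sigma = sigma_0 + k/sqrt(d) = 38 + 3205.6 = 3243.6 MPa

3243.6


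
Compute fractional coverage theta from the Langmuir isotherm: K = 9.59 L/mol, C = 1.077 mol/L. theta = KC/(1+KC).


Langmuir isotherm: theta = K*C / (1 + K*C)
K*C = 9.59 * 1.077 = 10.32843
theta = 10.32843 / (1 + 10.32843) = 10.32843 / 11.32843
theta = 0.9117

0.9117


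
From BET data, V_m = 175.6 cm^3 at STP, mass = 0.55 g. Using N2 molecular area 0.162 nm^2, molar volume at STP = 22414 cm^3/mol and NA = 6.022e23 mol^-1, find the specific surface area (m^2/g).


Number of moles in monolayer = V_m / 22414 = 175.6 / 22414 = 0.00783439
Number of molecules = moles * NA = 0.00783439 * 6.022e23
SA = molecules * sigma / mass
SA = (175.6 / 22414) * 6.022e23 * 0.162e-18 / 0.55
SA = 1389.6 m^2/g

1389.6


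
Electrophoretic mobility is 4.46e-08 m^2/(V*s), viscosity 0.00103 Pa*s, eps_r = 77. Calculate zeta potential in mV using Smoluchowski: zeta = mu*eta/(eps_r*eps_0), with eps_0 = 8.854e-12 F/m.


Smoluchowski equation: zeta = mu * eta / (eps_r * eps_0)
zeta = 4.46e-08 * 0.00103 / (77 * 8.854e-12)
zeta = 0.067382 V = 67.38 mV

67.38


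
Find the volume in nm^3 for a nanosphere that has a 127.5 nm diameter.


Radius r = 127.5/2 = 63.75 nm
Volume V = (4/3) * pi * r^3
V = (4/3) * pi * (63.75)^3
V = 1085248.46 nm^3

1085248.46


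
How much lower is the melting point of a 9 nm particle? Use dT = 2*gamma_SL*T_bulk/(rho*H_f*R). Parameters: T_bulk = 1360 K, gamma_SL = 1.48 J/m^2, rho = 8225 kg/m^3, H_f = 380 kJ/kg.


Radius R = 9/2 = 4.5 nm = 4.5e-09 m
Convert H_f = 380 kJ/kg = 380000 J/kg
dT = 2 * gamma_SL * T_bulk / (rho * H_f * R)
dT = 2 * 1.48 * 1360 / (8225 * 380000 * 4.5e-09)
dT = 286.2 K

286.2


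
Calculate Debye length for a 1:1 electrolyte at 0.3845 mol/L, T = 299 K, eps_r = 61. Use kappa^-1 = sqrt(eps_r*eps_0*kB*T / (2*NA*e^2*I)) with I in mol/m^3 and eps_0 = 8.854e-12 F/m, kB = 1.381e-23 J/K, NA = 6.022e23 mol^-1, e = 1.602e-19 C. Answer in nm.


Ionic strength I = 0.3845 * 1^2 * 1000 = 384.5 mol/m^3
kappa^-1 = sqrt(61 * 8.854e-12 * 1.381e-23 * 299 / (2 * 6.022e23 * (1.602e-19)^2 * 384.5))
kappa^-1 = 0.433 nm

0.433


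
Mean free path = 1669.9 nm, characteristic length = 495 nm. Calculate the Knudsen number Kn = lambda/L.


Knudsen number Kn = lambda / L
Kn = 1669.9 / 495
Kn = 3.3735

3.3735


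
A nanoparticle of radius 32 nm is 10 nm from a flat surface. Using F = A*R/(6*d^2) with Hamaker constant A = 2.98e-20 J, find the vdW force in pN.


Convert to SI: R = 32 nm = 3.2e-08 m, d = 10 nm = 1e-08 m
F = A * R / (6 * d^2)
F = 2.98e-20 * 3.2e-08 / (6 * (1e-08)^2)
F = 1.58933e-12 N = 1.589 pN

1.589


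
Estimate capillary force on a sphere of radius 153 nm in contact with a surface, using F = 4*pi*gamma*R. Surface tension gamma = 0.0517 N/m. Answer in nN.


Convert radius: R = 153 nm = 1.53e-07 m
F = 4 * pi * gamma * R
F = 4 * pi * 0.0517 * 1.53e-07
F = 9.94012e-08 N = 99.4012 nN

99.4012


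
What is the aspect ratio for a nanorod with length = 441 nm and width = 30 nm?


Aspect ratio AR = length / diameter
AR = 441 / 30
AR = 14.7

14.7


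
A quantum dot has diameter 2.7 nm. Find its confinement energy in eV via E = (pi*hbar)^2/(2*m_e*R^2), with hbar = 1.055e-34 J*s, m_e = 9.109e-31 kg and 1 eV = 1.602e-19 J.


Radius R = 2.7/2 = 1.35 nm = 1.35e-09 m
E = (pi * 1.055e-34)^2 / (2 * 9.109e-31 * (1.35e-09)^2)
E(J) = 3.30854e-20
E = E(J) / 1.602e-19 = 0.2065 eV

0.2065


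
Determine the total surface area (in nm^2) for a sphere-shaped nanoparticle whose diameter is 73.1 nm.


Radius r = 73.1/2 = 36.55 nm
Surface area SA = 4 * pi * r^2
SA = 4 * pi * (36.55)^2
SA = 16787.45 nm^2

16787.45


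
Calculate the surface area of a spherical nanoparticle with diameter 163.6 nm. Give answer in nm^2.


Radius r = 163.6/2 = 81.8 nm
Surface area SA = 4 * pi * r^2
SA = 4 * pi * (81.8)^2
SA = 84084.6 nm^2

84084.6


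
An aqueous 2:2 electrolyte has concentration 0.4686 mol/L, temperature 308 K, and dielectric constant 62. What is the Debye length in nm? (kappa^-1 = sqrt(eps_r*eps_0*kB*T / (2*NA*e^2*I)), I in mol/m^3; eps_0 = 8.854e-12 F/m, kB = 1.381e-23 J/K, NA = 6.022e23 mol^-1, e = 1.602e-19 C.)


Ionic strength I = 0.4686 * 2^2 * 1000 = 1874.4 mol/m^3
kappa^-1 = sqrt(62 * 8.854e-12 * 1.381e-23 * 308 / (2 * 6.022e23 * (1.602e-19)^2 * 1874.4))
kappa^-1 = 0.201 nm

0.201


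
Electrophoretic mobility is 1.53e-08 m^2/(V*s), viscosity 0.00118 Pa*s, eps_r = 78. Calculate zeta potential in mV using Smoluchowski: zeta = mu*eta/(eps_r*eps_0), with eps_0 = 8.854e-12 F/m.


Smoluchowski equation: zeta = mu * eta / (eps_r * eps_0)
zeta = 1.53e-08 * 0.00118 / (78 * 8.854e-12)
zeta = 0.026142 V = 26.14 mV

26.14


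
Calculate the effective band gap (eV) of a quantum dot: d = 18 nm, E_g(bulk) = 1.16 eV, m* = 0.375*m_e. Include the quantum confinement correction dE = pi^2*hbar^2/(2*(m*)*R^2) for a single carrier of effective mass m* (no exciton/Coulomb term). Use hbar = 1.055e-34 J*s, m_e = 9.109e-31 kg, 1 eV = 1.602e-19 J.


Radius R = 18/2 nm = 9e-09 m
Confinement energy dE = pi^2 * hbar^2 / (2 * m_eff * m_e * R^2)
dE = pi^2 * (1.055e-34)^2 / (2 * 0.375 * 9.109e-31 * (9e-09)^2) J, divided by 1.602e-19 J/eV
dE = 0.0124 eV
Total band gap = E_g(bulk) + dE = 1.16 + 0.0124 = 1.1724 eV

1.1724


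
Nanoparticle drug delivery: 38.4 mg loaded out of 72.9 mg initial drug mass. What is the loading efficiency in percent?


Drug loading efficiency = (drug loaded / drug initial) * 100
DLE = 38.4 / 72.9 * 100
DLE = 0.5267 * 100
DLE = 52.67%

52.67


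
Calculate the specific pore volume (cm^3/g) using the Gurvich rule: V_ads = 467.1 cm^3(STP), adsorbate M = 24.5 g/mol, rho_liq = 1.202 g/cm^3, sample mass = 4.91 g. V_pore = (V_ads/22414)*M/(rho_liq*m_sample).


Moles adsorbed n = V_ads / 22414 = 467.1 / 22414 = 2.083965e-02 mol
Liquid volume V_liq = n * M / rho_liq = 2.083965e-02 * 24.5 / 1.202 = 0.42477 cm^3
Specific pore volume V_pore = V_liq / m_sample = 0.42477 / 4.91
V_pore = 0.0865 cm^3/g

0.0865


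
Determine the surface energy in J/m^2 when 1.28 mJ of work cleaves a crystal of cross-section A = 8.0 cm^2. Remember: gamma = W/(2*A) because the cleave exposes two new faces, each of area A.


Convert: A = 8.0 cm^2 = 0.0008 m^2, W = 1.28 mJ = 0.00128 J
Cleaving exposes two faces of area A, so total new surface = 2*A and gamma = W / (2*A)
gamma = 0.00128 / (2 * 0.0008)
gamma = 0.8 J/m^2

0.8


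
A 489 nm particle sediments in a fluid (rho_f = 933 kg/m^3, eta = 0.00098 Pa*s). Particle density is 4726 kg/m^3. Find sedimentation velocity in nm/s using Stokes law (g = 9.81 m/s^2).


Radius R = 489/2 nm = 2.445e-07 m
Density difference = 4726 - 933 = 3793 kg/m^3
v = 2 * R^2 * (rho_p - rho_f) * g / (9 * eta)
v = 2 * (2.445e-07)^2 * 3793 * 9.81 / (9 * 0.00098)
v = 5.04395e-07 m/s = 504.3952 nm/s

504.3952


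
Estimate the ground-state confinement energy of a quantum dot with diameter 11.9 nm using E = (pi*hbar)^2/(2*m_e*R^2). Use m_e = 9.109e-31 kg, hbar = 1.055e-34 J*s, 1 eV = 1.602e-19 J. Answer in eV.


Radius R = 11.9/2 = 5.95 nm = 5.95e-09 m
E = (pi * 1.055e-34)^2 / (2 * 9.109e-31 * (5.95e-09)^2)
E(J) = 1.70322e-21
E = E(J) / 1.602e-19 = 0.0106 eV

0.0106


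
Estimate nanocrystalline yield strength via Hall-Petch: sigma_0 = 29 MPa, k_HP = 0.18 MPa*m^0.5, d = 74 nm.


d = 74 nm = 7.4e-08 m
sqrt(d) = 0.0002720294
Hall-Petch contribution = k / sqrt(d) = 0.18 / 0.0002720294 = 661.7 MPa
sigma = sigma_0 + k/sqrt(d) = 29 + 661.7 = 690.7 MPa

690.7


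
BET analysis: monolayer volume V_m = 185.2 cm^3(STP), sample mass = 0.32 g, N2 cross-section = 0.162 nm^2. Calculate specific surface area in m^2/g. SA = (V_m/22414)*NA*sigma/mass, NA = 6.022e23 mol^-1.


Number of moles in monolayer = V_m / 22414 = 185.2 / 22414 = 0.00826269
Number of molecules = moles * NA = 0.00826269 * 6.022e23
SA = molecules * sigma / mass
SA = (185.2 / 22414) * 6.022e23 * 0.162e-18 / 0.32
SA = 2519.0 m^2/g

2519.0


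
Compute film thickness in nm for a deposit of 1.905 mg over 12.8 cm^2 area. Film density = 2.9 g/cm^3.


Convert: m = 1.905 mg = 1.9050e-06 kg, A = 12.8 cm^2 = 1.2800e-03 m^2, rho = 2.9 g/cm^3 = 2900 kg/m^3
t = m / (A * rho)
t = 1.9050e-06 / (1.2800e-03 * 2900)
t = 5.1320e-07 m = 513.2 nm

513.2


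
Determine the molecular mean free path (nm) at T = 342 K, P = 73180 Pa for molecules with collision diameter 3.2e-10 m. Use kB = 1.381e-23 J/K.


Mean free path: lambda = kB*T / (sqrt(2) * pi * d^2 * P)
lambda = 1.381e-23 * 342 / (sqrt(2) * pi * (3.2e-10)^2 * 73180)
lambda = 1.41861e-07 m
lambda = 141.86 nm

141.86


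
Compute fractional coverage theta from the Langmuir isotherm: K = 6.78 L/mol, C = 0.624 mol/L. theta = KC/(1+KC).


Langmuir isotherm: theta = K*C / (1 + K*C)
K*C = 6.78 * 0.624 = 4.23072
theta = 4.23072 / (1 + 4.23072) = 4.23072 / 5.23072
theta = 0.8088

0.8088


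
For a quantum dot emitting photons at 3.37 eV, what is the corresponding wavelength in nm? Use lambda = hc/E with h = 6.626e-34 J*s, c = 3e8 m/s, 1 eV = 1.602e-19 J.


Convert energy: E = 3.37 eV = 3.37 * 1.602e-19 = 5.39874e-19 J
lambda = h*c / E = 6.626e-34 * 3e8 / 5.39874e-19
lambda = 3.68197e-07 m = 368.2 nm

368.2


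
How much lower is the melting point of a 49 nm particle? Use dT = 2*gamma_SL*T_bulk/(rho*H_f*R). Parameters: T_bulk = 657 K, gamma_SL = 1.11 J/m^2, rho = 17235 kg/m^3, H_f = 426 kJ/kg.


Radius R = 49/2 = 24.5 nm = 2.45e-08 m
Convert H_f = 426 kJ/kg = 426000 J/kg
dT = 2 * gamma_SL * T_bulk / (rho * H_f * R)
dT = 2 * 1.11 * 657 / (17235 * 426000 * 2.45e-08)
dT = 8.1 K

8.1


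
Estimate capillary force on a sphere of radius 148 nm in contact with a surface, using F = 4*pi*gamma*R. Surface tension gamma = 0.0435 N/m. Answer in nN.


Convert radius: R = 148 nm = 1.48e-07 m
F = 4 * pi * gamma * R
F = 4 * pi * 0.0435 * 1.48e-07
F = 8.09023e-08 N = 80.9023 nN

80.9023


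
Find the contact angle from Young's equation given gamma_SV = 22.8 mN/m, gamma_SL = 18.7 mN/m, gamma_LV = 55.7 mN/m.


cos(theta) = (gamma_SV - gamma_SL) / gamma_LV
cos(theta) = (22.8 - 18.7) / 55.7
cos(theta) = 0.073609
theta = arccos(0.073609) = 85.78 degrees

85.78


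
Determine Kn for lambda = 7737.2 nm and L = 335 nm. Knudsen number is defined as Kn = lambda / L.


Knudsen number Kn = lambda / L
Kn = 7737.2 / 335
Kn = 23.0961

23.0961


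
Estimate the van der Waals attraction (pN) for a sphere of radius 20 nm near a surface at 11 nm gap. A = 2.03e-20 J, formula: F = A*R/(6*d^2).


Convert to SI: R = 20 nm = 2e-08 m, d = 11 nm = 1.1e-08 m
F = A * R / (6 * d^2)
F = 2.03e-20 * 2e-08 / (6 * (1.1e-08)^2)
F = 5.59229e-13 N = 0.559 pN

0.559


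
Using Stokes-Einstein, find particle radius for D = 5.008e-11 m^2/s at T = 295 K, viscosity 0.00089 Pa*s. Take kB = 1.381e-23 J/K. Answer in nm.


Stokes-Einstein: R = kB*T / (6*pi*eta*D)
R = 1.381e-23 * 295 / (6 * pi * 0.00089 * 5.008e-11)
R = 4.84909e-09 m = 4.85 nm

4.85


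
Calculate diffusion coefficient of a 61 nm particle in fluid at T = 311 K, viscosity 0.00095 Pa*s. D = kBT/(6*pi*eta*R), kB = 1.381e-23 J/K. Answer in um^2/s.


Radius R = 61/2 = 30.5 nm = 3.05e-08 m
D = kB*T / (6*pi*eta*R)
D = 1.381e-23 * 311 / (6 * pi * 0.00095 * 3.05e-08)
D = 7.86375e-12 m^2/s = 7.864 um^2/s

7.864


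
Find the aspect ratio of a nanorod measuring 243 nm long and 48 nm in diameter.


Aspect ratio AR = length / diameter
AR = 243 / 48
AR = 5.06

5.06


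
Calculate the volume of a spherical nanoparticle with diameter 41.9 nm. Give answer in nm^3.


Radius r = 41.9/2 = 20.95 nm
Volume V = (4/3) * pi * r^3
V = (4/3) * pi * (20.95)^3
V = 38515.96 nm^3

38515.96


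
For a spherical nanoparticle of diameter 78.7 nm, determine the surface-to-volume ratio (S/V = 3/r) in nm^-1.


Radius r = 78.7/2 = 39.35 nm
S/V = 3 / r = 3 / 39.35
S/V = 0.0762 nm^-1

0.0762


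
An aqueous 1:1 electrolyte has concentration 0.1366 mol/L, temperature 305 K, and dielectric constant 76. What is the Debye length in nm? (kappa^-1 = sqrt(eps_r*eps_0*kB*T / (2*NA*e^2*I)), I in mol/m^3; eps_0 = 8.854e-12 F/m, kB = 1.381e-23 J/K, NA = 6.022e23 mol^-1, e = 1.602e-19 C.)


Ionic strength I = 0.1366 * 1^2 * 1000 = 136.6 mol/m^3
kappa^-1 = sqrt(76 * 8.854e-12 * 1.381e-23 * 305 / (2 * 6.022e23 * (1.602e-19)^2 * 136.6))
kappa^-1 = 0.819 nm

0.819


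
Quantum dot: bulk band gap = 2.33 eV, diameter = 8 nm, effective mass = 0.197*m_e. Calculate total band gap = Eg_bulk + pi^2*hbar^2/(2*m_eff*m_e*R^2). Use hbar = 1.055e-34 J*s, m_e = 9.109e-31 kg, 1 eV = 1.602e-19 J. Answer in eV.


Radius R = 8/2 nm = 4e-09 m
Confinement energy dE = pi^2 * hbar^2 / (2 * m_eff * m_e * R^2)
dE = pi^2 * (1.055e-34)^2 / (2 * 0.197 * 9.109e-31 * (4e-09)^2) J, divided by 1.602e-19 J/eV
dE = 0.1194 eV
Total band gap = E_g(bulk) + dE = 2.33 + 0.1194 = 2.4494 eV

2.4494


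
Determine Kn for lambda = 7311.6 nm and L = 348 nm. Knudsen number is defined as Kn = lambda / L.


Knudsen number Kn = lambda / L
Kn = 7311.6 / 348
Kn = 21.0103

21.0103


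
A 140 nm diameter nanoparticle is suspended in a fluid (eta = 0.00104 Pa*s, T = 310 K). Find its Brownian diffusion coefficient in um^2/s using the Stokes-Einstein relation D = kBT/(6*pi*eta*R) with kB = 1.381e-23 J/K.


Radius R = 140/2 = 70 nm = 7e-08 m
D = kB*T / (6*pi*eta*R)
D = 1.381e-23 * 310 / (6 * pi * 0.00104 * 7e-08)
D = 3.11977e-12 m^2/s = 3.12 um^2/s

3.12


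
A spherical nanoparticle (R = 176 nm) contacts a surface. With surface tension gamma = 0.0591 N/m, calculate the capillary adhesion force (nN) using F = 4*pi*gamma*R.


Convert radius: R = 176 nm = 1.76e-07 m
F = 4 * pi * gamma * R
F = 4 * pi * 0.0591 * 1.76e-07
F = 1.3071e-07 N = 130.7104 nN

130.7104


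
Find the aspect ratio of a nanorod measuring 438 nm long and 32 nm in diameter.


Aspect ratio AR = length / diameter
AR = 438 / 32
AR = 13.69

13.69


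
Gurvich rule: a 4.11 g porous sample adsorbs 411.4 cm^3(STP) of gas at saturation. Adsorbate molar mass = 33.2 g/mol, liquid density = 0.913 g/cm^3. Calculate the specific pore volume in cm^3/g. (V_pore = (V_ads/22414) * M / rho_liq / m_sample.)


Moles adsorbed n = V_ads / 22414 = 411.4 / 22414 = 1.835460e-02 mol
Liquid volume V_liq = n * M / rho_liq = 1.835460e-02 * 33.2 / 0.913 = 0.66744 cm^3
Specific pore volume V_pore = V_liq / m_sample = 0.66744 / 4.11
V_pore = 0.1624 cm^3/g

0.1624


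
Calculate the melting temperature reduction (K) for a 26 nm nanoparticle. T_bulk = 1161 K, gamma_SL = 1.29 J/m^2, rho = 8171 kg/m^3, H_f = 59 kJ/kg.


Radius R = 26/2 = 13 nm = 1.3e-08 m
Convert H_f = 59 kJ/kg = 59000 J/kg
dT = 2 * gamma_SL * T_bulk / (rho * H_f * R)
dT = 2 * 1.29 * 1161 / (8171 * 59000 * 1.3e-08)
dT = 477.9 K

477.9


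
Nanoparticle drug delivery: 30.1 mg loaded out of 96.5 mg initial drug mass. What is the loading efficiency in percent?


Drug loading efficiency = (drug loaded / drug initial) * 100
DLE = 30.1 / 96.5 * 100
DLE = 0.3119 * 100
DLE = 31.19%

31.19


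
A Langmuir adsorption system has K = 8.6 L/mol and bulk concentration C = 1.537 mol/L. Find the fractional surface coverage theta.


Langmuir isotherm: theta = K*C / (1 + K*C)
K*C = 8.6 * 1.537 = 13.2182
theta = 13.2182 / (1 + 13.2182) = 13.2182 / 14.2182
theta = 0.9297

0.9297


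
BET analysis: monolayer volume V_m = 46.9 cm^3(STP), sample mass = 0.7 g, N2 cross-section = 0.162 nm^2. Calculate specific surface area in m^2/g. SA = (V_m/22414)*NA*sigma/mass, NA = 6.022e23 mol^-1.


Number of moles in monolayer = V_m / 22414 = 46.9 / 22414 = 0.00209244
Number of molecules = moles * NA = 0.00209244 * 6.022e23
SA = molecules * sigma / mass
SA = (46.9 / 22414) * 6.022e23 * 0.162e-18 / 0.7
SA = 291.6 m^2/g

291.6


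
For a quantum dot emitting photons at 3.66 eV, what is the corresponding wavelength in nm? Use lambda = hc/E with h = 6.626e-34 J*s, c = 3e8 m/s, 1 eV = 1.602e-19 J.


Convert energy: E = 3.66 eV = 3.66 * 1.602e-19 = 5.86332e-19 J
lambda = h*c / E = 6.626e-34 * 3e8 / 5.86332e-19
lambda = 3.39023e-07 m = 339.0 nm

339.0


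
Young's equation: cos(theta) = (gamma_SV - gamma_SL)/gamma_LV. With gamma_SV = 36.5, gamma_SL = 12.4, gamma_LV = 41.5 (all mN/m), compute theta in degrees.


cos(theta) = (gamma_SV - gamma_SL) / gamma_LV
cos(theta) = (36.5 - 12.4) / 41.5
cos(theta) = 0.580723
theta = arccos(0.580723) = 54.5 degrees

54.5


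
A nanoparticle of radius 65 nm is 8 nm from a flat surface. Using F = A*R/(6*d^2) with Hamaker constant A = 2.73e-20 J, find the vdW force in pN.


Convert to SI: R = 65 nm = 6.5e-08 m, d = 8 nm = 8e-09 m
F = A * R / (6 * d^2)
F = 2.73e-20 * 6.5e-08 / (6 * (8e-09)^2)
F = 4.62109e-12 N = 4.621 pN

4.621


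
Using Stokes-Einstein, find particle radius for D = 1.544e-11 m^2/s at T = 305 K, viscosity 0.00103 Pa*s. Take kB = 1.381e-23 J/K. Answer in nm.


Stokes-Einstein: R = kB*T / (6*pi*eta*D)
R = 1.381e-23 * 305 / (6 * pi * 0.00103 * 1.544e-11)
R = 1.4051e-08 m = 14.05 nm

14.05


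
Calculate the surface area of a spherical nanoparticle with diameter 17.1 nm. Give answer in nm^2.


Radius r = 17.1/2 = 8.55 nm
Surface area SA = 4 * pi * r^2
SA = 4 * pi * (8.55)^2
SA = 918.63 nm^2

918.63


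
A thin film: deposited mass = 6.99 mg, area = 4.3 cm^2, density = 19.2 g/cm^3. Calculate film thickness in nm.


Convert: m = 6.99 mg = 6.9900e-06 kg, A = 4.3 cm^2 = 4.3000e-04 m^2, rho = 19.2 g/cm^3 = 19200 kg/m^3
t = m / (A * rho)
t = 6.9900e-06 / (4.3000e-04 * 19200)
t = 8.4666e-07 m = 846.7 nm

846.7


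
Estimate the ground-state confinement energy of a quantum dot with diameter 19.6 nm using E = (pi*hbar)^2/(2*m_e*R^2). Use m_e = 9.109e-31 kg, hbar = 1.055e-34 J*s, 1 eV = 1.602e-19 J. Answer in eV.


Radius R = 19.6/2 = 9.8 nm = 9.8e-09 m
E = (pi * 1.055e-34)^2 / (2 * 9.109e-31 * (9.8e-09)^2)
E(J) = 6.27844e-22
E = E(J) / 1.602e-19 = 0.0039 eV

0.0039


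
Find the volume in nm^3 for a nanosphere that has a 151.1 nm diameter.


Radius r = 151.1/2 = 75.55 nm
Volume V = (4/3) * pi * r^3
V = (4/3) * pi * (75.55)^3
V = 1806308.87 nm^3

1806308.87


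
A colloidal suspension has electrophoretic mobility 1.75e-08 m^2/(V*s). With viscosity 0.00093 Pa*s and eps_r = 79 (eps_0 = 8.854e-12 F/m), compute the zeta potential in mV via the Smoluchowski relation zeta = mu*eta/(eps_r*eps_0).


Smoluchowski equation: zeta = mu * eta / (eps_r * eps_0)
zeta = 1.75e-08 * 0.00093 / (79 * 8.854e-12)
zeta = 0.023268 V = 23.27 mV

23.27


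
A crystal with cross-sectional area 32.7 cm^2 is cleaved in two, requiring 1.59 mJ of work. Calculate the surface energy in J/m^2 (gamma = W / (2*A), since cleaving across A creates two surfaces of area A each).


Convert: A = 32.7 cm^2 = 0.00327 m^2, W = 1.59 mJ = 0.00159 J
Cleaving exposes two faces of area A, so total new surface = 2*A and gamma = W / (2*A)
gamma = 0.00159 / (2 * 0.00327)
gamma = 0.243 J/m^2

0.243


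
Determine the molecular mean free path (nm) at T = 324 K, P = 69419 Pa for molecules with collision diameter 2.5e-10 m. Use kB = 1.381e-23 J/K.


Mean free path: lambda = kB*T / (sqrt(2) * pi * d^2 * P)
lambda = 1.381e-23 * 324 / (sqrt(2) * pi * (2.5e-10)^2 * 69419)
lambda = 2.32122e-07 m
lambda = 232.12 nm

232.12


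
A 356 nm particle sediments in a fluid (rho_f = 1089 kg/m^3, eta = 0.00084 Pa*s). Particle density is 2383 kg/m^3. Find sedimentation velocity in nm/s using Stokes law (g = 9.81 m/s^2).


Radius R = 356/2 nm = 1.78e-07 m
Density difference = 2383 - 1089 = 1294 kg/m^3
v = 2 * R^2 * (rho_p - rho_f) * g / (9 * eta)
v = 2 * (1.78e-07)^2 * 1294 * 9.81 / (9 * 0.00084)
v = 1.06402e-07 m/s = 106.4024 nm/s

106.4024


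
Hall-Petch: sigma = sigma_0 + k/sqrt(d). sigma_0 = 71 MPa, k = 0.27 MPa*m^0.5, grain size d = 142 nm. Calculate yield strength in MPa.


d = 142 nm = 1.42e-07 m
sqrt(d) = 0.0003768289
Hall-Petch contribution = k / sqrt(d) = 0.27 / 0.0003768289 = 716.5 MPa
sigma = sigma_0 + k/sqrt(d) = 71 + 716.5 = 787.5 MPa

787.5


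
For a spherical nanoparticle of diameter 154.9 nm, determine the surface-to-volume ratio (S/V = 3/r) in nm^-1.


Radius r = 154.9/2 = 77.45 nm
S/V = 3 / r = 3 / 77.45
S/V = 0.0387 nm^-1

0.0387


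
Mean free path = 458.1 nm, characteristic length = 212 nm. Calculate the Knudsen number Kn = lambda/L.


Knudsen number Kn = lambda / L
Kn = 458.1 / 212
Kn = 2.1608

2.1608


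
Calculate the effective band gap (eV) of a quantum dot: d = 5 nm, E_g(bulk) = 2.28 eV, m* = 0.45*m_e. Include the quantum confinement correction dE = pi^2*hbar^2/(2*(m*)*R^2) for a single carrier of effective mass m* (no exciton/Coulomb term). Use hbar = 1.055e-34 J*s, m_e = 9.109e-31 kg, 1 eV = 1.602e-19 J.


Radius R = 5/2 nm = 2.5e-09 m
Confinement energy dE = pi^2 * hbar^2 / (2 * m_eff * m_e * R^2)
dE = pi^2 * (1.055e-34)^2 / (2 * 0.45 * 9.109e-31 * (2.5e-09)^2) J, divided by 1.602e-19 J/eV
dE = 0.1338 eV
Total band gap = E_g(bulk) + dE = 2.28 + 0.1338 = 2.4138 eV

2.4138


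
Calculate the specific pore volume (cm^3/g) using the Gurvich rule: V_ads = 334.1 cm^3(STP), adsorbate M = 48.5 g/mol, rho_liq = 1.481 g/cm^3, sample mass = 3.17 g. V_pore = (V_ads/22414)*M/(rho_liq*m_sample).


Moles adsorbed n = V_ads / 22414 = 334.1 / 22414 = 1.490586e-02 mol
Liquid volume V_liq = n * M / rho_liq = 1.490586e-02 * 48.5 / 1.481 = 0.48814 cm^3
Specific pore volume V_pore = V_liq / m_sample = 0.48814 / 3.17
V_pore = 0.154 cm^3/g

0.154


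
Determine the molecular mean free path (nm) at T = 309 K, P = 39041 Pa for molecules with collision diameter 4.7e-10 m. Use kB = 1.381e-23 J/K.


Mean free path: lambda = kB*T / (sqrt(2) * pi * d^2 * P)
lambda = 1.381e-23 * 309 / (sqrt(2) * pi * (4.7e-10)^2 * 39041)
lambda = 1.11371e-07 m
lambda = 111.37 nm

111.37


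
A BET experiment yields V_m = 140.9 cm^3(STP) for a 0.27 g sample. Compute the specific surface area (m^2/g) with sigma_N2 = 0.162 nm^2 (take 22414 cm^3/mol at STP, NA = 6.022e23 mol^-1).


Number of moles in monolayer = V_m / 22414 = 140.9 / 22414 = 0.00628625
Number of molecules = moles * NA = 0.00628625 * 6.022e23
SA = molecules * sigma / mass
SA = (140.9 / 22414) * 6.022e23 * 0.162e-18 / 0.27
SA = 2271.3 m^2/g

2271.3


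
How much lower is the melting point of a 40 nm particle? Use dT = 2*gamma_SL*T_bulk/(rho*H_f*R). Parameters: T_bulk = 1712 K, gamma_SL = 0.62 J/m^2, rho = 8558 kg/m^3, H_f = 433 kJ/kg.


Radius R = 40/2 = 20 nm = 2e-08 m
Convert H_f = 433 kJ/kg = 433000 J/kg
dT = 2 * gamma_SL * T_bulk / (rho * H_f * R)
dT = 2 * 0.62 * 1712 / (8558 * 433000 * 2e-08)
dT = 28.6 K

28.6


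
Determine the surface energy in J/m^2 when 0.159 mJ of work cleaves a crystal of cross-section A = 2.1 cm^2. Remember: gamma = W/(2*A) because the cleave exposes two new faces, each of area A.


Convert: A = 2.1 cm^2 = 0.00021 m^2, W = 0.159 mJ = 0.000159 J
Cleaving exposes two faces of area A, so total new surface = 2*A and gamma = W / (2*A)
gamma = 0.000159 / (2 * 0.00021)
gamma = 0.379 J/m^2

0.379


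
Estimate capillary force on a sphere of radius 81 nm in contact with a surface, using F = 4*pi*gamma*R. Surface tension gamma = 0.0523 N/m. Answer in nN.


Convert radius: R = 81 nm = 8.1e-08 m
F = 4 * pi * gamma * R
F = 4 * pi * 0.0523 * 8.1e-08
F = 5.32349e-08 N = 53.2349 nN

53.2349


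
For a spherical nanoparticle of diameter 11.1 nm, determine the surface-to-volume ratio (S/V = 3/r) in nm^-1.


Radius r = 11.1/2 = 5.55 nm
S/V = 3 / r = 3 / 5.55
S/V = 0.5405 nm^-1

0.5405


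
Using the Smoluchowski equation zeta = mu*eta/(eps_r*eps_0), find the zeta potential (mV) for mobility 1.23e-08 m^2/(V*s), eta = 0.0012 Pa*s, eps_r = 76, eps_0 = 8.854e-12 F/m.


Smoluchowski equation: zeta = mu * eta / (eps_r * eps_0)
zeta = 1.23e-08 * 0.0012 / (76 * 8.854e-12)
zeta = 0.021935 V = 21.93 mV

21.93


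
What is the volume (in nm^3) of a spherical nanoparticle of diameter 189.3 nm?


Radius r = 189.3/2 = 94.65 nm
Volume V = (4/3) * pi * r^3
V = (4/3) * pi * (94.65)^3
V = 3551816.04 nm^3

3551816.04


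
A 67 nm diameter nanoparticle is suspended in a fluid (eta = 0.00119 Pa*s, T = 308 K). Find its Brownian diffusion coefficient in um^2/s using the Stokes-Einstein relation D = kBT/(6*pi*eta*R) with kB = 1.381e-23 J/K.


Radius R = 67/2 = 33.5 nm = 3.35e-08 m
D = kB*T / (6*pi*eta*R)
D = 1.381e-23 * 308 / (6 * pi * 0.00119 * 3.35e-08)
D = 5.66046e-12 m^2/s = 5.66 um^2/s

5.66


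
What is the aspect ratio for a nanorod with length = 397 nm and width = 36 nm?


Aspect ratio AR = length / diameter
AR = 397 / 36
AR = 11.03

11.03


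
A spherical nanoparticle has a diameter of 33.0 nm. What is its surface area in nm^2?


Radius r = 33.0/2 = 16.5 nm
Surface area SA = 4 * pi * r^2
SA = 4 * pi * (16.5)^2
SA = 3421.19 nm^2

3421.19


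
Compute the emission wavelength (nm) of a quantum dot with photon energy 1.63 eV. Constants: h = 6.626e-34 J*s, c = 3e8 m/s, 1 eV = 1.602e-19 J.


Convert energy: E = 1.63 eV = 1.63 * 1.602e-19 = 2.61126e-19 J
lambda = h*c / E = 6.626e-34 * 3e8 / 2.61126e-19
lambda = 7.61242e-07 m = 761.2 nm

761.2


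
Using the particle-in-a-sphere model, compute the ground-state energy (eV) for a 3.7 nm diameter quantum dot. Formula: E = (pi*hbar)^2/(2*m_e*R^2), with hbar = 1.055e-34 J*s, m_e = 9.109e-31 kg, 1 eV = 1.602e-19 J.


Radius R = 3.7/2 = 1.85 nm = 1.85e-09 m
E = (pi * 1.055e-34)^2 / (2 * 9.109e-31 * (1.85e-09)^2)
E(J) = 1.76182e-20
E = E(J) / 1.602e-19 = 0.11 eV

0.11


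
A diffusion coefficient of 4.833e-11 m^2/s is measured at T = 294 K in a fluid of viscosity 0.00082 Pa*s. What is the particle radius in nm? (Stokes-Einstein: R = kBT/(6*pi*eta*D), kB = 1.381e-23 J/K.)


Stokes-Einstein: R = kB*T / (6*pi*eta*D)
R = 1.381e-23 * 294 / (6 * pi * 0.00082 * 4.833e-11)
R = 5.43512e-09 m = 5.44 nm

5.44


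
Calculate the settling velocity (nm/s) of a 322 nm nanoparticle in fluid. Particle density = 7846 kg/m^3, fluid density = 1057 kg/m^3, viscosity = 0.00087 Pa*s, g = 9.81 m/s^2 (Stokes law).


Radius R = 322/2 nm = 1.61e-07 m
Density difference = 7846 - 1057 = 6789 kg/m^3
v = 2 * R^2 * (rho_p - rho_f) * g / (9 * eta)
v = 2 * (1.61e-07)^2 * 6789 * 9.81 / (9 * 0.00087)
v = 4.40956e-07 m/s = 440.9555 nm/s

440.9555


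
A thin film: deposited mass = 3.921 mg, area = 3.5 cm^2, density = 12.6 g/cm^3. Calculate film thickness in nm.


Convert: m = 3.921 mg = 3.9210e-06 kg, A = 3.5 cm^2 = 3.5000e-04 m^2, rho = 12.6 g/cm^3 = 12600 kg/m^3
t = m / (A * rho)
t = 3.9210e-06 / (3.5000e-04 * 12600)
t = 8.8912e-07 m = 889.1 nm

889.1


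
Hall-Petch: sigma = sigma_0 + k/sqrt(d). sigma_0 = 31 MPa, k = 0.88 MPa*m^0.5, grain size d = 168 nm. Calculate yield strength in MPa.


d = 168 nm = 1.68e-07 m
sqrt(d) = 0.000409878
Hall-Petch contribution = k / sqrt(d) = 0.88 / 0.000409878 = 2147.0 MPa
sigma = sigma_0 + k/sqrt(d) = 31 + 2147.0 = 2178.0 MPa

2178.0


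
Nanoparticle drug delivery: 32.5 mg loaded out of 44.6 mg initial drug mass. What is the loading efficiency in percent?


Drug loading efficiency = (drug loaded / drug initial) * 100
DLE = 32.5 / 44.6 * 100
DLE = 0.7287 * 100
DLE = 72.87%

72.87


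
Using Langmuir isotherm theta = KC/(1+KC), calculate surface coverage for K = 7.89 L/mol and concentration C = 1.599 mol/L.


Langmuir isotherm: theta = K*C / (1 + K*C)
K*C = 7.89 * 1.599 = 12.61611
theta = 12.61611 / (1 + 12.61611) = 12.61611 / 13.61611
theta = 0.9266

0.9266


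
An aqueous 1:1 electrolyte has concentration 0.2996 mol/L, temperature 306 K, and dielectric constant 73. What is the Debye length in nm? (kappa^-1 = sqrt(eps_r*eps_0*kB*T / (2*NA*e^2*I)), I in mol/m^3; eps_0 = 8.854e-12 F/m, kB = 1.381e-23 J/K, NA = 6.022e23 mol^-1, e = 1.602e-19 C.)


Ionic strength I = 0.2996 * 1^2 * 1000 = 299.6 mol/m^3
kappa^-1 = sqrt(73 * 8.854e-12 * 1.381e-23 * 306 / (2 * 6.022e23 * (1.602e-19)^2 * 299.6))
kappa^-1 = 0.543 nm

0.543


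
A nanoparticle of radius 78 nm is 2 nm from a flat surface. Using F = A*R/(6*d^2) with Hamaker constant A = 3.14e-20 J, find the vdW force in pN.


Convert to SI: R = 78 nm = 7.8e-08 m, d = 2 nm = 2e-09 m
F = A * R / (6 * d^2)
F = 3.14e-20 * 7.8e-08 / (6 * (2e-09)^2)
F = 1.0205e-10 N = 102.05 pN

102.05


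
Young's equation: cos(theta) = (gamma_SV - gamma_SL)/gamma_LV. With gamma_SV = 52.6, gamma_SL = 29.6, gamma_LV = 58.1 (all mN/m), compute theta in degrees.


cos(theta) = (gamma_SV - gamma_SL) / gamma_LV
cos(theta) = (52.6 - 29.6) / 58.1
cos(theta) = 0.395869
theta = arccos(0.395869) = 66.68 degrees

66.68


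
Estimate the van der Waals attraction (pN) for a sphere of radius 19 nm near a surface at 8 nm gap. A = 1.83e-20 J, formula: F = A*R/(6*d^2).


Convert to SI: R = 19 nm = 1.9e-08 m, d = 8 nm = 8e-09 m
F = A * R / (6 * d^2)
F = 1.83e-20 * 1.9e-08 / (6 * (8e-09)^2)
F = 9.05469e-13 N = 0.905 pN

0.905


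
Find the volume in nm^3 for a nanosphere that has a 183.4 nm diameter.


Radius r = 183.4/2 = 91.7 nm
Volume V = (4/3) * pi * r^3
V = (4/3) * pi * (91.7)^3
V = 3229956.08 nm^3

3229956.08


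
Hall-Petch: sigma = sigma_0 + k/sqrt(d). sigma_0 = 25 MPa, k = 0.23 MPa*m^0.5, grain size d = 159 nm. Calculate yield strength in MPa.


d = 159 nm = 1.59e-07 m
sqrt(d) = 0.000398748
Hall-Petch contribution = k / sqrt(d) = 0.23 / 0.000398748 = 576.8 MPa
sigma = sigma_0 + k/sqrt(d) = 25 + 576.8 = 601.8 MPa

601.8


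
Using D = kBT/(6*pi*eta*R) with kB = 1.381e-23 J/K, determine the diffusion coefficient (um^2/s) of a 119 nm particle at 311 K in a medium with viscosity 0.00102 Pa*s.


Radius R = 119/2 = 59.5 nm = 5.95e-08 m
D = kB*T / (6*pi*eta*R)
D = 1.381e-23 * 311 / (6 * pi * 0.00102 * 5.95e-08)
D = 3.75436e-12 m^2/s = 3.754 um^2/s

3.754


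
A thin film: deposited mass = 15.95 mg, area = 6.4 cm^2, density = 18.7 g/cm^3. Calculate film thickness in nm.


Convert: m = 15.95 mg = 1.5950e-05 kg, A = 6.4 cm^2 = 6.4000e-04 m^2, rho = 18.7 g/cm^3 = 18700 kg/m^3
t = m / (A * rho)
t = 1.5950e-05 / (6.4000e-04 * 18700)
t = 1.3327e-06 m = 1332.7 nm

1332.7


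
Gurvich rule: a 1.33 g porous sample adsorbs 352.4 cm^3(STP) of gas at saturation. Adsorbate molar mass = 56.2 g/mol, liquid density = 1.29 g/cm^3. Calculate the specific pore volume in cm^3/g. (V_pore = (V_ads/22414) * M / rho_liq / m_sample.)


Moles adsorbed n = V_ads / 22414 = 352.4 / 22414 = 1.572232e-02 mol
Liquid volume V_liq = n * M / rho_liq = 1.572232e-02 * 56.2 / 1.29 = 0.68496 cm^3
Specific pore volume V_pore = V_liq / m_sample = 0.68496 / 1.33
V_pore = 0.515 cm^3/g

0.515


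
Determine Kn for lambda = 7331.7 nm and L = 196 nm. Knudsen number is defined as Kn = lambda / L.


Knudsen number Kn = lambda / L
Kn = 7331.7 / 196
Kn = 37.4066

37.4066


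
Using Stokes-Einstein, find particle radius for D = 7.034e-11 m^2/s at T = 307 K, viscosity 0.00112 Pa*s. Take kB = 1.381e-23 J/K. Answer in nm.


Stokes-Einstein: R = kB*T / (6*pi*eta*D)
R = 1.381e-23 * 307 / (6 * pi * 0.00112 * 7.034e-11)
R = 2.85503e-09 m = 2.86 nm

2.86


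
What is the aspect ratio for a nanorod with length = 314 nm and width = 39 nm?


Aspect ratio AR = length / diameter
AR = 314 / 39
AR = 8.05

8.05


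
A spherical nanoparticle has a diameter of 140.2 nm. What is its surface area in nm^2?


Radius r = 140.2/2 = 70.1 nm
Surface area SA = 4 * pi * r^2
SA = 4 * pi * (70.1)^2
SA = 61751.27 nm^2

61751.27


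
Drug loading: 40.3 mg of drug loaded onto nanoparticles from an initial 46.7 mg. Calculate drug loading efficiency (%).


Drug loading efficiency = (drug loaded / drug initial) * 100
DLE = 40.3 / 46.7 * 100
DLE = 0.863 * 100
DLE = 86.3%

86.3


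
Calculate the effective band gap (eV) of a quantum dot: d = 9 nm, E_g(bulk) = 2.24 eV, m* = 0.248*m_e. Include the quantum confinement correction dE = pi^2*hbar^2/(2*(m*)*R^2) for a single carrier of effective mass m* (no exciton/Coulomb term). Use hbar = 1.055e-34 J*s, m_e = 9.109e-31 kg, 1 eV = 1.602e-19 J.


Radius R = 9/2 nm = 4.5e-09 m
Confinement energy dE = pi^2 * hbar^2 / (2 * m_eff * m_e * R^2)
dE = pi^2 * (1.055e-34)^2 / (2 * 0.248 * 9.109e-31 * (4.5e-09)^2) J, divided by 1.602e-19 J/eV
dE = 0.0749 eV
Total band gap = E_g(bulk) + dE = 2.24 + 0.0749 = 2.3149 eV

2.3149


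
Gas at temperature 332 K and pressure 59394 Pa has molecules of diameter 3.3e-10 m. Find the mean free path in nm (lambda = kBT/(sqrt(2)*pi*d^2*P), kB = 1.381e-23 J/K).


Mean free path: lambda = kB*T / (sqrt(2) * pi * d^2 * P)
lambda = 1.381e-23 * 332 / (sqrt(2) * pi * (3.3e-10)^2 * 59394)
lambda = 1.5955e-07 m
lambda = 159.55 nm

159.55


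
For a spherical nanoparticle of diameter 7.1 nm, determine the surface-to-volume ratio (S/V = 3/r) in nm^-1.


Radius r = 7.1/2 = 3.55 nm
S/V = 3 / r = 3 / 3.55
S/V = 0.8451 nm^-1

0.8451


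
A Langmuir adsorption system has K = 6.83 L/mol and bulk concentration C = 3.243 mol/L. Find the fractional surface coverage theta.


Langmuir isotherm: theta = K*C / (1 + K*C)
K*C = 6.83 * 3.243 = 22.14969
theta = 22.14969 / (1 + 22.14969) = 22.14969 / 23.14969
theta = 0.9568

0.9568


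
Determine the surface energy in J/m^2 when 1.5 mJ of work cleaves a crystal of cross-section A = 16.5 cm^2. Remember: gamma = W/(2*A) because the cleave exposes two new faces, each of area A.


Convert: A = 16.5 cm^2 = 0.00165 m^2, W = 1.5 mJ = 0.0015 J
Cleaving exposes two faces of area A, so total new surface = 2*A and gamma = W / (2*A)
gamma = 0.0015 / (2 * 0.00165)
gamma = 0.455 J/m^2

0.455


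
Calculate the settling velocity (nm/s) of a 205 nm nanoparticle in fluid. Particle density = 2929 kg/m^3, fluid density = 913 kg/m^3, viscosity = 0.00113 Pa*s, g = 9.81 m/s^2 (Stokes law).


Radius R = 205/2 nm = 1.025e-07 m
Density difference = 2929 - 913 = 2016 kg/m^3
v = 2 * R^2 * (rho_p - rho_f) * g / (9 * eta)
v = 2 * (1.025e-07)^2 * 2016 * 9.81 / (9 * 0.00113)
v = 4.08617e-08 m/s = 40.8617 nm/s

40.8617


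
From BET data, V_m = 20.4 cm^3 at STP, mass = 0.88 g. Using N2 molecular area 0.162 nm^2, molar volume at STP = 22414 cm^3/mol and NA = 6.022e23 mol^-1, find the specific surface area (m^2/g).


Number of moles in monolayer = V_m / 22414 = 20.4 / 22414 = 0.00091015
Number of molecules = moles * NA = 0.00091015 * 6.022e23
SA = molecules * sigma / mass
SA = (20.4 / 22414) * 6.022e23 * 0.162e-18 / 0.88
SA = 100.9 m^2/g

100.9


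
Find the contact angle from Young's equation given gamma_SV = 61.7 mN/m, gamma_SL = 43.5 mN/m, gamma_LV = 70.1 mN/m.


cos(theta) = (gamma_SV - gamma_SL) / gamma_LV
cos(theta) = (61.7 - 43.5) / 70.1
cos(theta) = 0.259629
theta = arccos(0.259629) = 74.95 degrees

74.95


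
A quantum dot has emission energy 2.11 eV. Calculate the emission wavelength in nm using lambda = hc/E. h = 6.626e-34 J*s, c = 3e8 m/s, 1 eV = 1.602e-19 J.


Convert energy: E = 2.11 eV = 2.11 * 1.602e-19 = 3.38022e-19 J
lambda = h*c / E = 6.626e-34 * 3e8 / 3.38022e-19
lambda = 5.88068e-07 m = 588.1 nm

588.1


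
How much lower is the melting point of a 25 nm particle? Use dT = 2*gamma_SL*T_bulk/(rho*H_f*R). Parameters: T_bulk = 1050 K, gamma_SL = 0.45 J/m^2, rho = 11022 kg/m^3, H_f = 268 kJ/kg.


Radius R = 25/2 = 12.5 nm = 1.25e-08 m
Convert H_f = 268 kJ/kg = 268000 J/kg
dT = 2 * gamma_SL * T_bulk / (rho * H_f * R)
dT = 2 * 0.45 * 1050 / (11022 * 268000 * 1.25e-08)
dT = 25.6 K

25.6


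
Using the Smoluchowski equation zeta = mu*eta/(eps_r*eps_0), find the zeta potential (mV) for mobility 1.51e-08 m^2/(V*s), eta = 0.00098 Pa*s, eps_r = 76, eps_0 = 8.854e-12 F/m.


Smoluchowski equation: zeta = mu * eta / (eps_r * eps_0)
zeta = 1.51e-08 * 0.00098 / (76 * 8.854e-12)
zeta = 0.021991 V = 21.99 mV

21.99


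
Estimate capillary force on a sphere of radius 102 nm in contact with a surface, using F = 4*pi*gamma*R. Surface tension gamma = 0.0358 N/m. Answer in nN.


Convert radius: R = 102 nm = 1.02e-07 m
F = 4 * pi * gamma * R
F = 4 * pi * 0.0358 * 1.02e-07
F = 4.58874e-08 N = 45.8874 nN

45.8874


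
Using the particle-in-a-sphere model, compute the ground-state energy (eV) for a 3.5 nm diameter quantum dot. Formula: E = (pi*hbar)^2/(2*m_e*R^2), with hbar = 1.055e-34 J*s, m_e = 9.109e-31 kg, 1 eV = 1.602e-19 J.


Radius R = 3.5/2 = 1.75 nm = 1.75e-09 m
E = (pi * 1.055e-34)^2 / (2 * 9.109e-31 * (1.75e-09)^2)
E(J) = 1.96892e-20
E = E(J) / 1.602e-19 = 0.1229 eV

0.1229


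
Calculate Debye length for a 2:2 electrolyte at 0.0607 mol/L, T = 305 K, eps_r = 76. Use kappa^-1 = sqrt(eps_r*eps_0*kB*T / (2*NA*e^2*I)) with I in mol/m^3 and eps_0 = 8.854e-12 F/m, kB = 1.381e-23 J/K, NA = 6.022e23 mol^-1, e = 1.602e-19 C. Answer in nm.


Ionic strength I = 0.0607 * 2^2 * 1000 = 242.8 mol/m^3
kappa^-1 = sqrt(76 * 8.854e-12 * 1.381e-23 * 305 / (2 * 6.022e23 * (1.602e-19)^2 * 242.8))
kappa^-1 = 0.615 nm

0.615


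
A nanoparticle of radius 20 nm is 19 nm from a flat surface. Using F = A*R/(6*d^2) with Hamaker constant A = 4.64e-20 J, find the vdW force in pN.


Convert to SI: R = 20 nm = 2e-08 m, d = 19 nm = 1.9e-08 m
F = A * R / (6 * d^2)
F = 4.64e-20 * 2e-08 / (6 * (1.9e-08)^2)
F = 4.2844e-13 N = 0.428 pN

0.428


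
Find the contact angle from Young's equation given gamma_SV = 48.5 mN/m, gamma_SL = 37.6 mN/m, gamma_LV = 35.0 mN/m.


cos(theta) = (gamma_SV - gamma_SL) / gamma_LV
cos(theta) = (48.5 - 37.6) / 35.0
cos(theta) = 0.311429
theta = arccos(0.311429) = 71.85 degrees

71.85


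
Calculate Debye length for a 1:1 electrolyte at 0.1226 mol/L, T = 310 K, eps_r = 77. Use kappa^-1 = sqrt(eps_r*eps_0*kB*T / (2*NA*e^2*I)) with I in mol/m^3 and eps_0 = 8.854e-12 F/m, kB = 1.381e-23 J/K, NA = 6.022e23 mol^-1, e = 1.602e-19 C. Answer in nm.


Ionic strength I = 0.1226 * 1^2 * 1000 = 122.6 mol/m^3
kappa^-1 = sqrt(77 * 8.854e-12 * 1.381e-23 * 310 / (2 * 6.022e23 * (1.602e-19)^2 * 122.6))
kappa^-1 = 0.878 nm

0.878


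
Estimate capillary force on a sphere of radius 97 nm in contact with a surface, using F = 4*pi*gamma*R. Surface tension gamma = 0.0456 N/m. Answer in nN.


Convert radius: R = 97 nm = 9.7e-08 m
F = 4 * pi * gamma * R
F = 4 * pi * 0.0456 * 9.7e-08
F = 5.55836e-08 N = 55.5836 nN

55.5836


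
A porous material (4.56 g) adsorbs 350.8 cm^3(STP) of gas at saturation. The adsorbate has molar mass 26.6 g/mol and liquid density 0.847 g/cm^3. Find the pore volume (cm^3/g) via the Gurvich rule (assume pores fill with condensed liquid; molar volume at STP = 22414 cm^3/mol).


Moles adsorbed n = V_ads / 22414 = 350.8 / 22414 = 1.565093e-02 mol
Liquid volume V_liq = n * M / rho_liq = 1.565093e-02 * 26.6 / 0.847 = 0.49152 cm^3
Specific pore volume V_pore = V_liq / m_sample = 0.49152 / 4.56
V_pore = 0.1078 cm^3/g

0.1078


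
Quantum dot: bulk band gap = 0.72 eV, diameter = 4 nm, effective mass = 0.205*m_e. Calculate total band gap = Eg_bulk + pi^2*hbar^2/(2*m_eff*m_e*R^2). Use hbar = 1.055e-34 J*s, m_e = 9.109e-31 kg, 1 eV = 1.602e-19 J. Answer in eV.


Radius R = 4/2 nm = 2e-09 m
Confinement energy dE = pi^2 * hbar^2 / (2 * m_eff * m_e * R^2)
dE = pi^2 * (1.055e-34)^2 / (2 * 0.205 * 9.109e-31 * (2e-09)^2) J, divided by 1.602e-19 J/eV
dE = 0.459 eV
Total band gap = E_g(bulk) + dE = 0.72 + 0.459 = 1.179 eV

1.179


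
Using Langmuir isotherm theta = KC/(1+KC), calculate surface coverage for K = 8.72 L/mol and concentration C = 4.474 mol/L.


Langmuir isotherm: theta = K*C / (1 + K*C)
K*C = 8.72 * 4.474 = 39.01328
theta = 39.01328 / (1 + 39.01328) = 39.01328 / 40.01328
theta = 0.975

0.975


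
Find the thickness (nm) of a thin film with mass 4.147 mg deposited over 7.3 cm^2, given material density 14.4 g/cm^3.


Convert: m = 4.147 mg = 4.1470e-06 kg, A = 7.3 cm^2 = 7.3000e-04 m^2, rho = 14.4 g/cm^3 = 14400 kg/m^3
t = m / (A * rho)
t = 4.1470e-06 / (7.3000e-04 * 14400)
t = 3.9450e-07 m = 394.5 nm

394.5
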